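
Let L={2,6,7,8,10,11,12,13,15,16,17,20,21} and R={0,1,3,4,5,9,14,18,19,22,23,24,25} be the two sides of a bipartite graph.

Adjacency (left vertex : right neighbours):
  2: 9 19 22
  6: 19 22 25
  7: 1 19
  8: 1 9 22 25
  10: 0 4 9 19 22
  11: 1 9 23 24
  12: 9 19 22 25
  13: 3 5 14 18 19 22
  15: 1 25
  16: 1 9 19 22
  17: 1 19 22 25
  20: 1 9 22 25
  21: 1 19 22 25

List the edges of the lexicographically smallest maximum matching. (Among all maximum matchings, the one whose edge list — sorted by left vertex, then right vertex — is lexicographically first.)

|M| = 8 (so the lex-smallest maximum matching has 8 edges)
process left vertices in ascending order; for each, take the smallest-labelled available neighbour that still permits 8 edges overall, or leave it unmatched if none does
lex-smallest matching: {2-9, 6-19, 7-1, 8-22, 10-0, 11-23, 12-25, 13-3}

Lex-smallest maximum matching: {(2,9), (6,19), (7,1), (8,22), (10,0), (11,23), (12,25), (13,3)}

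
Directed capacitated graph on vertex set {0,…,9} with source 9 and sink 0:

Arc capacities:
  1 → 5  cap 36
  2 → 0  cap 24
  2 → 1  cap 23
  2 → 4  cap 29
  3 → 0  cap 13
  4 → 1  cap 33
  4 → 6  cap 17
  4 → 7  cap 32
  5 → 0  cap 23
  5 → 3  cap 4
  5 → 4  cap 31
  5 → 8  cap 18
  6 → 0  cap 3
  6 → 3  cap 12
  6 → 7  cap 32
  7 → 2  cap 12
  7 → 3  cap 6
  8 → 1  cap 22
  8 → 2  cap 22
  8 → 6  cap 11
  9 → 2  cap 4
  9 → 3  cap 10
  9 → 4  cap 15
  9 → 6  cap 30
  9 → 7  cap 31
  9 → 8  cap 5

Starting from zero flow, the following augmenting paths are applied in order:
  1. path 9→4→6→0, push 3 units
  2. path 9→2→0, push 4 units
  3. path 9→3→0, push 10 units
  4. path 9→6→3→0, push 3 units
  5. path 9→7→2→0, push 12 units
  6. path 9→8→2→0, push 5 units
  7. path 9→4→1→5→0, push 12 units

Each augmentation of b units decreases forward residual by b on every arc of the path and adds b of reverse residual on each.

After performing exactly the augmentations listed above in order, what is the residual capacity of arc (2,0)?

after path 1 (9→4→6→0, push 3): res(2,0)=24
after path 2 (9→2→0, push 4): res(2,0)=20
after path 3 (9→3→0, push 10): res(2,0)=20
after path 4 (9→6→3→0, push 3): res(2,0)=20
after path 5 (9→7→2→0, push 12): res(2,0)=8
after path 6 (9→8→2→0, push 5): res(2,0)=3
after path 7 (9→4→1→5→0, push 12): res(2,0)=3

Residual capacity of (2,0): 3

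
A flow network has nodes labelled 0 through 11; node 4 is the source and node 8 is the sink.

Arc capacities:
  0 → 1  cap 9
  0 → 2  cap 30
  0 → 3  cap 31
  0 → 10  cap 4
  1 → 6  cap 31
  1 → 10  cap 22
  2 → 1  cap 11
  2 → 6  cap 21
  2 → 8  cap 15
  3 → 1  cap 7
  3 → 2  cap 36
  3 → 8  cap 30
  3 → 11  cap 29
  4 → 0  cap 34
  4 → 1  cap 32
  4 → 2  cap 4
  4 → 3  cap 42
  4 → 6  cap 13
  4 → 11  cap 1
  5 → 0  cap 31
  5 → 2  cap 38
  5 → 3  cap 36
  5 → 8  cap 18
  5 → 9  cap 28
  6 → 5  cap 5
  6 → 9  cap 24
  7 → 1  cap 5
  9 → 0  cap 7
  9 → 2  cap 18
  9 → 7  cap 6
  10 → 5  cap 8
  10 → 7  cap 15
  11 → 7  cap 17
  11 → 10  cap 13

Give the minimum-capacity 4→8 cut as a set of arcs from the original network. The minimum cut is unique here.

Min-cut arcs: {(2,8), (3,8), (6,5), (10,5)} (total capacity 58)

augment #1: 4→2→8 push 4
augment #2: 4→3→8 push 30
augment #3: 4→0→2→8 push 11
augment #4: 4→6→5→8 push 5
augment #5: 4→0→10→5→8 push 4
augment #6: 4→1→10→5→8 push 4
max flow = 58; residual-reachable set from 4 gives S-side
cut edges (S→T): {(2,8), (3,8), (6,5), (10,5)} total cap 58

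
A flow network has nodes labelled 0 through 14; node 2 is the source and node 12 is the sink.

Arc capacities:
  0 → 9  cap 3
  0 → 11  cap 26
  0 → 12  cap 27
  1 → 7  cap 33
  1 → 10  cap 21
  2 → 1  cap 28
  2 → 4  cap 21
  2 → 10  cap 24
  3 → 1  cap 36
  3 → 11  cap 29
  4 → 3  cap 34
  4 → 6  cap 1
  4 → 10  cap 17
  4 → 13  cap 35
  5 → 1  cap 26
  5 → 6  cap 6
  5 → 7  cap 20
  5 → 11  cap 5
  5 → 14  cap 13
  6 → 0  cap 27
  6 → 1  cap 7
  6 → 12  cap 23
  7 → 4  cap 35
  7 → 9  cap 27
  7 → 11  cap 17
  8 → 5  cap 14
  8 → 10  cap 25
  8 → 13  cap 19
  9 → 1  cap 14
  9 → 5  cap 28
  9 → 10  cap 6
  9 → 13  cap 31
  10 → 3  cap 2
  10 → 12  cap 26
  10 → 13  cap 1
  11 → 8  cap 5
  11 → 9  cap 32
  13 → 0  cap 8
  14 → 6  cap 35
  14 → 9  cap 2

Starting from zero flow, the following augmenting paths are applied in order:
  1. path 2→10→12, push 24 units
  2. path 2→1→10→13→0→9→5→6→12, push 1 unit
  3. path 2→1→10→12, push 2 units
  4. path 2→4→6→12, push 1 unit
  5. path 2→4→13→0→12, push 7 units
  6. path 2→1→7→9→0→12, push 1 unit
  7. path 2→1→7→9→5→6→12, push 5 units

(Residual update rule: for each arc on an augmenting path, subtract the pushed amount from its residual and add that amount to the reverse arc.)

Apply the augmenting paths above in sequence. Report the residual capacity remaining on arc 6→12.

after path 1 (2→10→12, push 24): res(6,12)=23
after path 2 (2→1→10→13→0→9→5→6→12, push 1): res(6,12)=22
after path 3 (2→1→10→12, push 2): res(6,12)=22
after path 4 (2→4→6→12, push 1): res(6,12)=21
after path 5 (2→4→13→0→12, push 7): res(6,12)=21
after path 6 (2→1→7→9→0→12, push 1): res(6,12)=21
after path 7 (2→1→7→9→5→6→12, push 5): res(6,12)=16

Residual capacity of (6,12): 16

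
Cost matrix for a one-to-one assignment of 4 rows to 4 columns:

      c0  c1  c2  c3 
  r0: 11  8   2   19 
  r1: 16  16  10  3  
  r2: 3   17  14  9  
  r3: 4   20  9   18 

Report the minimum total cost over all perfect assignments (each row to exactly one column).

Minimum assignment cost: 23

optimal assignment: row0→col1 (cost 8), row1→col3 (cost 3), row2→col0 (cost 3), row3→col2 (cost 9)
total = 8 + 3 + 3 + 9 = 23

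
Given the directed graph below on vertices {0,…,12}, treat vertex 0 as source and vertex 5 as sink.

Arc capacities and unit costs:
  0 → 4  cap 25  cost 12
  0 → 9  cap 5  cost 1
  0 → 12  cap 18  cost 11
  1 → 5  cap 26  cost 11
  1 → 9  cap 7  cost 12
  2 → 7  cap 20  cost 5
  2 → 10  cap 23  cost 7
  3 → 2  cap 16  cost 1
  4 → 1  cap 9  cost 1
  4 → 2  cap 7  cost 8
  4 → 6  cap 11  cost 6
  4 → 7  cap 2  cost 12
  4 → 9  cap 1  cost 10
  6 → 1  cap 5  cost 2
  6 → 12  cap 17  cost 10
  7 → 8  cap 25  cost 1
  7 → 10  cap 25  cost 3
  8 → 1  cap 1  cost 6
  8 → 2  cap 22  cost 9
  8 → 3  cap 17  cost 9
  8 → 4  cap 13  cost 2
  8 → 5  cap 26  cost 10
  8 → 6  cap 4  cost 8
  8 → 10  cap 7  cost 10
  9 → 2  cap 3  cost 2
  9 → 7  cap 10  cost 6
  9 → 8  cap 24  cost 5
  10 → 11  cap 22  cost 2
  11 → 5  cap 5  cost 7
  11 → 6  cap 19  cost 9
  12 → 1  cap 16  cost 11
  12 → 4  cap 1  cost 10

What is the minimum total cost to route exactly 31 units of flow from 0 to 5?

Minimum cost for 31 units: 847

shortest-cost path #1: 0→9→8→5 push 5 @ unit cost 16 (adds 80)
shortest-cost path #2: 0→4→1→5 push 9 @ unit cost 24 (adds 216)
shortest-cost path #3: 0→4→6→1→5 push 5 @ unit cost 31 (adds 155)
shortest-cost path #4: 0→12→1→5 push 12 @ unit cost 33 (adds 396)
total cost = 847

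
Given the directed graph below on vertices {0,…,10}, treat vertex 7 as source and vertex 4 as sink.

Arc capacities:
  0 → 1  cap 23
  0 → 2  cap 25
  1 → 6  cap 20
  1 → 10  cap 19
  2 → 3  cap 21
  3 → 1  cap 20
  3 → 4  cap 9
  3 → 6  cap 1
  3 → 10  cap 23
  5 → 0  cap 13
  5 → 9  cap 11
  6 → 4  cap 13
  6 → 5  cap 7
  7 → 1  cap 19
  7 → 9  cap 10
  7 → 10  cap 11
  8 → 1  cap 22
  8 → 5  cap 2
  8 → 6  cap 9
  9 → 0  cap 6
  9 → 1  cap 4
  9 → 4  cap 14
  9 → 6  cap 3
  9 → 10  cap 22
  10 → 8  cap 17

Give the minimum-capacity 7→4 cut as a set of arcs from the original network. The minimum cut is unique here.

Min-cut arcs: {(6,4), (6,5), (7,9), (8,5)} (total capacity 32)

augment #1: 7→9→4 push 10
augment #2: 7→1→6→4 push 13
augment #3: 7→1→6→5→9→4 push 4
augment #4: 7→1→6→5→0→2→3→4 push 2
augment #5: 7→10→8→5→0→2→3→4 push 2
augment #6: 7→10→8→6→5→0→2→3→4 push 1
max flow = 32; residual-reachable set from 7 gives S-side
cut edges (S→T): {(6,4), (6,5), (7,9), (8,5)} total cap 32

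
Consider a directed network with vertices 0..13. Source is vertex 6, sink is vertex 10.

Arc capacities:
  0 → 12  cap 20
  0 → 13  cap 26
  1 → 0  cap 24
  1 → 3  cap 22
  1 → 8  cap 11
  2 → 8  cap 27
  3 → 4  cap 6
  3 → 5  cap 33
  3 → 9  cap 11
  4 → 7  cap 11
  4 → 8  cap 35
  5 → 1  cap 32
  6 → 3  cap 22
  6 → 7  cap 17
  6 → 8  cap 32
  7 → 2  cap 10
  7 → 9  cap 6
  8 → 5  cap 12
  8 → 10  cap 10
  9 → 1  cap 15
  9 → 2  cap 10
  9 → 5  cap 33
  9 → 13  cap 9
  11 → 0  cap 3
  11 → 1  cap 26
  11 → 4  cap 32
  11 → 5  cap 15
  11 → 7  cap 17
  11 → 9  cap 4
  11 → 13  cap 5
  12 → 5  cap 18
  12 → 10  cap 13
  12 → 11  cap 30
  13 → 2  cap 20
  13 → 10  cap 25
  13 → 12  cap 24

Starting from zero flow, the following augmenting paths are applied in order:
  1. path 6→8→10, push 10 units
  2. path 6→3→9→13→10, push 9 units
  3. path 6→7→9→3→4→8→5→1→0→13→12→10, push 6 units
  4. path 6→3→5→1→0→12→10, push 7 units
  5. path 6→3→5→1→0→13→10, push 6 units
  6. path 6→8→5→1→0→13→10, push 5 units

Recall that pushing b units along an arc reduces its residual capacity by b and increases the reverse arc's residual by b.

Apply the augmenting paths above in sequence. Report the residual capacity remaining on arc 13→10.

Residual capacity of (13,10): 5

after path 1 (6→8→10, push 10): res(13,10)=25
after path 2 (6→3→9→13→10, push 9): res(13,10)=16
after path 3 (6→7→9→3→4→8→5→1→0→13→12→10, push 6): res(13,10)=16
after path 4 (6→3→5→1→0→12→10, push 7): res(13,10)=16
after path 5 (6→3→5→1→0→13→10, push 6): res(13,10)=10
after path 6 (6→8→5→1→0→13→10, push 5): res(13,10)=5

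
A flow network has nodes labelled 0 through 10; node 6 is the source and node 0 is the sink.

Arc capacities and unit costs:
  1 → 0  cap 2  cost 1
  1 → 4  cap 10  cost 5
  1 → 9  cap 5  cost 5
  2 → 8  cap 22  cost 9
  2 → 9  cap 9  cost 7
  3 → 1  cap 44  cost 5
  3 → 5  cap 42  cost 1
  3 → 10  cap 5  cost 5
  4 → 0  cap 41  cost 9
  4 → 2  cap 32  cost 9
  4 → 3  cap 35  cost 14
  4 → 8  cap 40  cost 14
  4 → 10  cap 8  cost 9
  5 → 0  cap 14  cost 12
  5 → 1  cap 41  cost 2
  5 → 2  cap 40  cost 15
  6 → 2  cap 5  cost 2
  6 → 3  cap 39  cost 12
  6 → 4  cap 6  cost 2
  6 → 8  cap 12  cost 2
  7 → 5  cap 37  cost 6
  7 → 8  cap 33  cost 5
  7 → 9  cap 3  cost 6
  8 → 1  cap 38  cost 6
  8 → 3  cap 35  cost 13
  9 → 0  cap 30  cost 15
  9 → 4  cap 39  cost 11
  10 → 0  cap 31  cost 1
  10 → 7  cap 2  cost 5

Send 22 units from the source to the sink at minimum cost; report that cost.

Minimum cost for 22 units: 372

shortest-cost path #1: 6→8→1→0 push 2 @ unit cost 9 (adds 18)
shortest-cost path #2: 6→4→0 push 6 @ unit cost 11 (adds 66)
shortest-cost path #3: 6→3→10→0 push 5 @ unit cost 18 (adds 90)
shortest-cost path #4: 6→8→1→4→0 push 9 @ unit cost 22 (adds 198)
total cost = 372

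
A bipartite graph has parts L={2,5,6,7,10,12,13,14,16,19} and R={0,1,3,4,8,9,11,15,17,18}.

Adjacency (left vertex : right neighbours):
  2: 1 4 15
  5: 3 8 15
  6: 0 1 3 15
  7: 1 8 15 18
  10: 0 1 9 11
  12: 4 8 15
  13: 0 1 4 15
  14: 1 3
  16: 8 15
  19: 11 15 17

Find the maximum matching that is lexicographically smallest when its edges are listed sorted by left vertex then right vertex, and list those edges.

Lex-smallest maximum matching: {(2,1), (5,3), (6,0), (7,18), (10,9), (12,4), (13,15), (16,8), (19,11)}

|M| = 9 (so the lex-smallest maximum matching has 9 edges)
process left vertices in ascending order; for each, take the smallest-labelled available neighbour that still permits 9 edges overall, or leave it unmatched if none does
lex-smallest matching: {2-1, 5-3, 6-0, 7-18, 10-9, 12-4, 13-15, 16-8, 19-11}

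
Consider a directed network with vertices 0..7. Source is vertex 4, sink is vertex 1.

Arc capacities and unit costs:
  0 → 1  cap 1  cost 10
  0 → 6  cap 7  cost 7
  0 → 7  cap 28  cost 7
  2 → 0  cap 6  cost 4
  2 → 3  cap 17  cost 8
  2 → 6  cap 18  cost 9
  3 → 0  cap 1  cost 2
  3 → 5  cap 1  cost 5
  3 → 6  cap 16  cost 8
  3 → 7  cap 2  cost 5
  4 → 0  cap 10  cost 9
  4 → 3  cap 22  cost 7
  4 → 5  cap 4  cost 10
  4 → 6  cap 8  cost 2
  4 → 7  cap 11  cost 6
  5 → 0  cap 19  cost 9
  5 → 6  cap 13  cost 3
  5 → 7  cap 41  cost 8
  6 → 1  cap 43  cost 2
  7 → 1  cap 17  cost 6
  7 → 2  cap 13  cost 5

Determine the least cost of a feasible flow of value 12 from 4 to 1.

Minimum cost for 12 units: 80

shortest-cost path #1: 4→6→1 push 8 @ unit cost 4 (adds 32)
shortest-cost path #2: 4→7→1 push 4 @ unit cost 12 (adds 48)
total cost = 80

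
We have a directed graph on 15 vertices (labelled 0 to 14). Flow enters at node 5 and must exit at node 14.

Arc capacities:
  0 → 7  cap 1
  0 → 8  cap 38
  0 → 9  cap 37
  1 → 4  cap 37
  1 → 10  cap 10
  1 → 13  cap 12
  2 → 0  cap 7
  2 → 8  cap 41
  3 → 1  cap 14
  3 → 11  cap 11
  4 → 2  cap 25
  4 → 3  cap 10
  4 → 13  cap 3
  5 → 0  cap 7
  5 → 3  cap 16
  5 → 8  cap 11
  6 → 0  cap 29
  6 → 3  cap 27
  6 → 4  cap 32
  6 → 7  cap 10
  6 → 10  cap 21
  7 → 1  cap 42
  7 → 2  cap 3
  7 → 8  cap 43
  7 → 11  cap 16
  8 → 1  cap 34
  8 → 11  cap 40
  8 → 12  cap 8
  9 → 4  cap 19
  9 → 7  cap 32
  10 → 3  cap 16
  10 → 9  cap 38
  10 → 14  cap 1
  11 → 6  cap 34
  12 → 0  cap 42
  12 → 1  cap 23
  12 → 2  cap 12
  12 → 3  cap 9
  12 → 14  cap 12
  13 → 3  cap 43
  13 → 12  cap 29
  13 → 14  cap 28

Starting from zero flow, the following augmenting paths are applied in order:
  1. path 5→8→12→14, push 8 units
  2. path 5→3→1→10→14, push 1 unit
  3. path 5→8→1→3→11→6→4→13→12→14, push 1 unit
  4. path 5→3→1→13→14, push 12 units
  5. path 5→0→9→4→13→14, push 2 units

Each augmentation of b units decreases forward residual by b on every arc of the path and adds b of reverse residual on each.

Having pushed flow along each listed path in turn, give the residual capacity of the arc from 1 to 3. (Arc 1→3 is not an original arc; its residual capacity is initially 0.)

after path 1 (5→8→12→14, push 8): res(1,3)=0
after path 2 (5→3→1→10→14, push 1): res(1,3)=1
after path 3 (5→8→1→3→11→6→4→13→12→14, push 1): res(1,3)=0
after path 4 (5→3→1→13→14, push 12): res(1,3)=12
after path 5 (5→0→9→4→13→14, push 2): res(1,3)=12

Residual capacity of (1,3): 12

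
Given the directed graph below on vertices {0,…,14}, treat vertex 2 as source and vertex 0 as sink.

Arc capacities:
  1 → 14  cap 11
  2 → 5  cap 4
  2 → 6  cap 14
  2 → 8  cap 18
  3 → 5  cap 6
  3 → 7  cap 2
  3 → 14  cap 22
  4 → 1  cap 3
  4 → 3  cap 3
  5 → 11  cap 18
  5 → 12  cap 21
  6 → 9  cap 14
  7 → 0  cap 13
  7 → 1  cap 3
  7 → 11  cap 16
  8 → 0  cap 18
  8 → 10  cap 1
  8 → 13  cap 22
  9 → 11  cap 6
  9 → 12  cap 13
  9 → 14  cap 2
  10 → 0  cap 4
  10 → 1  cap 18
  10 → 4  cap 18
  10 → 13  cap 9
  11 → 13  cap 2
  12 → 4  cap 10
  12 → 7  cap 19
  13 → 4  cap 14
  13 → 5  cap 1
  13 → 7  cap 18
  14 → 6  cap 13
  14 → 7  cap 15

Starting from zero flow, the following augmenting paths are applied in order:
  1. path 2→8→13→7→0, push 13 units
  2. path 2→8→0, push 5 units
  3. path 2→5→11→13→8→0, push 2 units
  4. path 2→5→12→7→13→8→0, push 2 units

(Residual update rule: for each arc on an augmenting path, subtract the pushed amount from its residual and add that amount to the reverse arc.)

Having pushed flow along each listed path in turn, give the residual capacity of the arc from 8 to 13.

after path 1 (2→8→13→7→0, push 13): res(8,13)=9
after path 2 (2→8→0, push 5): res(8,13)=9
after path 3 (2→5→11→13→8→0, push 2): res(8,13)=11
after path 4 (2→5→12→7→13→8→0, push 2): res(8,13)=13

Residual capacity of (8,13): 13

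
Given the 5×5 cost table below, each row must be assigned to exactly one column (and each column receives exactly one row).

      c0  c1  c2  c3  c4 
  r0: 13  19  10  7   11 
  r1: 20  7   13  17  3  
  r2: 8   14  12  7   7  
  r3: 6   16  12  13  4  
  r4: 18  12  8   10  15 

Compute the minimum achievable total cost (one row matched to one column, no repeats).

Minimum assignment cost: 34

optimal assignment: row0→col3 (cost 7), row1→col1 (cost 7), row2→col0 (cost 8), row3→col4 (cost 4), row4→col2 (cost 8)
total = 7 + 7 + 8 + 4 + 8 = 34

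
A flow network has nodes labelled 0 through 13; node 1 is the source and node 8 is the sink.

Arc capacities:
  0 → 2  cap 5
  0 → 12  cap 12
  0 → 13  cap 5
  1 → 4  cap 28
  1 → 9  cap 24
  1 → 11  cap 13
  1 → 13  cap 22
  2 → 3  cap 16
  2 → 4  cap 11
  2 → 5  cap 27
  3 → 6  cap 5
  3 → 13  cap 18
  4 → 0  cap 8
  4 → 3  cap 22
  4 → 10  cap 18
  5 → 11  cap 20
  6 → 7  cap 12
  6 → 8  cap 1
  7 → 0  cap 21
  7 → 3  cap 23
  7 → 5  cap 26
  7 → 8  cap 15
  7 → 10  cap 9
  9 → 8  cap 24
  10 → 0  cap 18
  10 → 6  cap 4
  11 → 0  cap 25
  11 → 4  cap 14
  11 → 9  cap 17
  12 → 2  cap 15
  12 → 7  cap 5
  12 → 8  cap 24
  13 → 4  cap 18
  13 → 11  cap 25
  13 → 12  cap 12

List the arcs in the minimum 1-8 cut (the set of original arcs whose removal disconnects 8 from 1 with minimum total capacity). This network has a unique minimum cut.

augment #1: 1→9→8 push 24
augment #2: 1→13→12→8 push 12
augment #3: 1→4→0→12→8 push 8
augment #4: 1→4→3→6→8 push 1
augment #5: 1→11→0→12→8 push 4
augment #6: 1→4→3→6→7→8 push 4
augment #7: 1→4→10→6→7→8 push 4
max flow = 57; residual-reachable set from 1 gives S-side
cut edges (S→T): {(0,12), (3,6), (9,8), (10,6), (13,12)} total cap 57

Min-cut arcs: {(0,12), (3,6), (9,8), (10,6), (13,12)} (total capacity 57)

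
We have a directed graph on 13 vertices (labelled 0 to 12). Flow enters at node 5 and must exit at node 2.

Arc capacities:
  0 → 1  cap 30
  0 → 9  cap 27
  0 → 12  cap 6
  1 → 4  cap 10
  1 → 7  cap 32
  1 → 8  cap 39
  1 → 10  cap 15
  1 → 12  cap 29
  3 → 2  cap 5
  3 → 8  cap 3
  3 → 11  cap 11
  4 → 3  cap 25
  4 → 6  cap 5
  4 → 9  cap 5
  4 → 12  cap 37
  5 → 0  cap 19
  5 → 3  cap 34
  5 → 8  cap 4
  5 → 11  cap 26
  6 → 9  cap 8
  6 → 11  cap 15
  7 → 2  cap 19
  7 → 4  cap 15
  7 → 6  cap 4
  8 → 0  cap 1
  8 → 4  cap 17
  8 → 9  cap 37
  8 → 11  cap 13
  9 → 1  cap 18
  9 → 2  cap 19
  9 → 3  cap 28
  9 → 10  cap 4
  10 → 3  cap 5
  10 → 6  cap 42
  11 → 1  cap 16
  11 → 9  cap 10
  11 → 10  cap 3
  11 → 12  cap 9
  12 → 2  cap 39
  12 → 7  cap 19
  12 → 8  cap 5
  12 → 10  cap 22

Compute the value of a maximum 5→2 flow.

augment #1: 5→3→2 bottleneck 5, total now 5
augment #2: 5→0→9→2 bottleneck 19, total now 24
augment #3: 5→11→12→2 bottleneck 9, total now 33
augment #4: 5→8→0→12→2 bottleneck 1, total now 34
augment #5: 5→8→4→12→2 bottleneck 3, total now 37
augment #6: 5→11→1→7→2 bottleneck 16, total now 53
augment #7: 5→3→8→4→12→2 bottleneck 3, total now 56
augment #8: 5→11→9→0→12→2 bottleneck 1, total now 57
augment #9: 5→3→11→9→0→12→2 bottleneck 4, total now 61
augment #10: 5→3→11→9→1→7→2 bottleneck 3, total now 64
augment #11: 5→3→11→9→1→12→2 bottleneck 2, total now 66
augment #12: 5→3→11→10→6→9→1→12→2 bottleneck 2, total now 68

Maximum flow value: 68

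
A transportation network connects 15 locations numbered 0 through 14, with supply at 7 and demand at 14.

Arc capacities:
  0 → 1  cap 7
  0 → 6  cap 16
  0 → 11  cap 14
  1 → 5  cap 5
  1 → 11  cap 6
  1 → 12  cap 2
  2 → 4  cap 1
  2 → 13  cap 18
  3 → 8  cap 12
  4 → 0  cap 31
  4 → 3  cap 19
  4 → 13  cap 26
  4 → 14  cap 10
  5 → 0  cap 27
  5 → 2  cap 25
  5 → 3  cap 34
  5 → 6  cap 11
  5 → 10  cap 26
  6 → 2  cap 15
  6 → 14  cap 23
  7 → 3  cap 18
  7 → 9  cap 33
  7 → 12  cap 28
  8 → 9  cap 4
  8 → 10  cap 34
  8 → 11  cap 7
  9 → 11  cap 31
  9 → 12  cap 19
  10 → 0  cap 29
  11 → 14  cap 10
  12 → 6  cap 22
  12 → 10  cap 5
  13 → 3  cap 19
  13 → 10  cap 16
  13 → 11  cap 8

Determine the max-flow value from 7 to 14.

Maximum flow value: 34

augment #1: 7→9→11→14 bottleneck 10, total now 10
augment #2: 7→12→6→14 bottleneck 22, total now 32
augment #3: 7→12→10→0→6→14 bottleneck 1, total now 33
augment #4: 7→12→10→0→6→2→4→14 bottleneck 1, total now 34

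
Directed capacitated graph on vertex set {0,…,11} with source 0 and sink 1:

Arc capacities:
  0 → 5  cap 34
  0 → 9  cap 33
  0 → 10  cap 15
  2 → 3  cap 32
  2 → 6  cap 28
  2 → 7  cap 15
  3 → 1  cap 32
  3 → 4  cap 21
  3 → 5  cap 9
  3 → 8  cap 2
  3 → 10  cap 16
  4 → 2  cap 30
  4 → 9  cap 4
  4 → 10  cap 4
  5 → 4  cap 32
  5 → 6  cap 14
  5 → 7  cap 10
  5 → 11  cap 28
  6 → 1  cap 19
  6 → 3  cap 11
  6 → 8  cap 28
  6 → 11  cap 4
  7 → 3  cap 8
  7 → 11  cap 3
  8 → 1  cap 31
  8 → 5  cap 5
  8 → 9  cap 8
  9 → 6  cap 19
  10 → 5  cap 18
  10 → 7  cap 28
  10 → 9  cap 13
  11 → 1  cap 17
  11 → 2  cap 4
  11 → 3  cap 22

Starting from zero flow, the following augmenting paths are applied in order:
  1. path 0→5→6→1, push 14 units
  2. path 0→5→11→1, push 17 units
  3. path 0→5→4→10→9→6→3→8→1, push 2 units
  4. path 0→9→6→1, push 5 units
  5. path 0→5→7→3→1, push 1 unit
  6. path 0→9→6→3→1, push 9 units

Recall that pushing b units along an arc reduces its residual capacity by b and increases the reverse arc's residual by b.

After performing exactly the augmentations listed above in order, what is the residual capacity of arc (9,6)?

Residual capacity of (9,6): 3

after path 1 (0→5→6→1, push 14): res(9,6)=19
after path 2 (0→5→11→1, push 17): res(9,6)=19
after path 3 (0→5→4→10→9→6→3→8→1, push 2): res(9,6)=17
after path 4 (0→9→6→1, push 5): res(9,6)=12
after path 5 (0→5→7→3→1, push 1): res(9,6)=12
after path 6 (0→9→6→3→1, push 9): res(9,6)=3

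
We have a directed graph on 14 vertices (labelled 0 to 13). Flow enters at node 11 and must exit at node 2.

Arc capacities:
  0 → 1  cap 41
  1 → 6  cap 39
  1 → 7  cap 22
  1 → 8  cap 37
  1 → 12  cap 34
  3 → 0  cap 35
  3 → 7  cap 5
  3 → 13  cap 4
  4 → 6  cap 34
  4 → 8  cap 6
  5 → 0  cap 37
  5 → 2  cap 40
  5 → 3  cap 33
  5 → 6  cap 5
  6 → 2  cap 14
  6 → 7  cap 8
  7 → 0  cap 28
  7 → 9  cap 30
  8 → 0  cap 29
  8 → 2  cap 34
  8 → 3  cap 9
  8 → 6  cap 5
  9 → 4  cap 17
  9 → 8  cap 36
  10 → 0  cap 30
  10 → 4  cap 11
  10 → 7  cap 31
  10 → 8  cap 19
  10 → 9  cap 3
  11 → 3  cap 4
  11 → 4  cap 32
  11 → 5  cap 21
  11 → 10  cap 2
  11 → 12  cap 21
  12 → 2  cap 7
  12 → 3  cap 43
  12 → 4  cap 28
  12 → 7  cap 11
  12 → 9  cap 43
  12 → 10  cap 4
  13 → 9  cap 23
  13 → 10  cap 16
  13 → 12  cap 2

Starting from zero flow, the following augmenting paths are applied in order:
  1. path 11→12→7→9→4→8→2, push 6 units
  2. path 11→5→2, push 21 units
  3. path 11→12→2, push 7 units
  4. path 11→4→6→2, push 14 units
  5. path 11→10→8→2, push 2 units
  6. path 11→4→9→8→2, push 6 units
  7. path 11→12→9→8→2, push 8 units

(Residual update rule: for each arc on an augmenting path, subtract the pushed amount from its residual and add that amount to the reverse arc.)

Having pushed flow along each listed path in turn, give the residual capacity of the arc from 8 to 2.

Residual capacity of (8,2): 12

after path 1 (11→12→7→9→4→8→2, push 6): res(8,2)=28
after path 2 (11→5→2, push 21): res(8,2)=28
after path 3 (11→12→2, push 7): res(8,2)=28
after path 4 (11→4→6→2, push 14): res(8,2)=28
after path 5 (11→10→8→2, push 2): res(8,2)=26
after path 6 (11→4→9→8→2, push 6): res(8,2)=20
after path 7 (11→12→9→8→2, push 8): res(8,2)=12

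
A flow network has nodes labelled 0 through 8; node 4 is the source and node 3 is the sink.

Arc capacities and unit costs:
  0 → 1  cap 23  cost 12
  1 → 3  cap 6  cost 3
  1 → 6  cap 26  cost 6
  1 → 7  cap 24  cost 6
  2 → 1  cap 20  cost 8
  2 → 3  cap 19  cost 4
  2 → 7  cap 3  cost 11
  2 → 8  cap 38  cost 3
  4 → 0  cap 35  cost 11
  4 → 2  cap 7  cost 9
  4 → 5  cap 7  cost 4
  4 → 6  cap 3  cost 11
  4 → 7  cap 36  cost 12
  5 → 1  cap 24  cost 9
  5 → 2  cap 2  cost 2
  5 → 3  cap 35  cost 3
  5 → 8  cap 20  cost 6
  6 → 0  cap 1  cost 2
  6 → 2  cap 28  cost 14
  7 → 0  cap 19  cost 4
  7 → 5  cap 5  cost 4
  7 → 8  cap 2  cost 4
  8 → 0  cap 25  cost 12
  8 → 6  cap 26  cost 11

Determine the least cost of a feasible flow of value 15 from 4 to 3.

Minimum cost for 15 units: 159

shortest-cost path #1: 4→5→3 push 7 @ unit cost 7 (adds 49)
shortest-cost path #2: 4→2→3 push 7 @ unit cost 13 (adds 91)
shortest-cost path #3: 4→7→5→3 push 1 @ unit cost 19 (adds 19)
total cost = 159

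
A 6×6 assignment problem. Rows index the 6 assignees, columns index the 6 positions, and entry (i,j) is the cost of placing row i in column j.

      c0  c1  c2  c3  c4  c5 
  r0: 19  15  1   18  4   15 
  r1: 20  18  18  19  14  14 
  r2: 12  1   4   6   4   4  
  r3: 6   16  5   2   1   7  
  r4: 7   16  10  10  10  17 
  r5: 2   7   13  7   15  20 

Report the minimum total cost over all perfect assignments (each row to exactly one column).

optimal assignment: row0→col2 (cost 1), row1→col5 (cost 14), row2→col1 (cost 1), row3→col4 (cost 1), row4→col3 (cost 10), row5→col0 (cost 2)
total = 1 + 14 + 1 + 1 + 10 + 2 = 29

Minimum assignment cost: 29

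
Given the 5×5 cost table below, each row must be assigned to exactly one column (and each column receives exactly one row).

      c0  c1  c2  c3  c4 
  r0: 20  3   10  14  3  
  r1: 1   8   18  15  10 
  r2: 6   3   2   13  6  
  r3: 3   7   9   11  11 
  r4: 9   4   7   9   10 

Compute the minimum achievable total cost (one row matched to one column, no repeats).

optimal assignment: row0→col4 (cost 3), row1→col0 (cost 1), row2→col2 (cost 2), row3→col3 (cost 11), row4→col1 (cost 4)
total = 3 + 1 + 2 + 11 + 4 = 21

Minimum assignment cost: 21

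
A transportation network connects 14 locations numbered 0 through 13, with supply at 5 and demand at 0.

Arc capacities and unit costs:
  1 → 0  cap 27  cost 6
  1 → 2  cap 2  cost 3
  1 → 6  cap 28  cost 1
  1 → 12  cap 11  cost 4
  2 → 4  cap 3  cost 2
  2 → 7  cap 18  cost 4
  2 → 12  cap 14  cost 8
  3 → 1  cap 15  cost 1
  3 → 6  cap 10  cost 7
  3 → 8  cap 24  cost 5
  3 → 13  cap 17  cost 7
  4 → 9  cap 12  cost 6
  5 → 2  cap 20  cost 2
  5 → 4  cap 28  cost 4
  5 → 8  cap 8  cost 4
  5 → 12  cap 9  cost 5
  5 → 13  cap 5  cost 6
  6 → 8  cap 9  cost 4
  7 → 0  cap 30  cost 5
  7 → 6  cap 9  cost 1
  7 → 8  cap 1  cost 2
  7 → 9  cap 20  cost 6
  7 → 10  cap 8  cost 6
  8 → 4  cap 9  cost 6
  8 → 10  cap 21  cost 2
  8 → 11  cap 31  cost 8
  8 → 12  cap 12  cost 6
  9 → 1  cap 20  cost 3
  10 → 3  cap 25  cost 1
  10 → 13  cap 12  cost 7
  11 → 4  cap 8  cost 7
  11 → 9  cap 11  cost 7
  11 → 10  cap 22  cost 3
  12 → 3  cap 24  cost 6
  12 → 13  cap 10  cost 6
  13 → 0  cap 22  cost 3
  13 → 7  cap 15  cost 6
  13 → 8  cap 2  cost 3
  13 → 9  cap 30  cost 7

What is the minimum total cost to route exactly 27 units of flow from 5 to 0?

shortest-cost path #1: 5→13→0 push 5 @ unit cost 9 (adds 45)
shortest-cost path #2: 5→2→7→0 push 18 @ unit cost 11 (adds 198)
shortest-cost path #3: 5→12→13→0 push 4 @ unit cost 14 (adds 56)
total cost = 299

Minimum cost for 27 units: 299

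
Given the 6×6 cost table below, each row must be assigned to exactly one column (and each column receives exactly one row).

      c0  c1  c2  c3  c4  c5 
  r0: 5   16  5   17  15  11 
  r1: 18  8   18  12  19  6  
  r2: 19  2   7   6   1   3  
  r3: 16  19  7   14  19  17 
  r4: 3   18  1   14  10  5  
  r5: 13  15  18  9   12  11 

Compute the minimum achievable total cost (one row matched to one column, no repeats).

Minimum assignment cost: 35

optimal assignment: row0→col0 (cost 5), row1→col1 (cost 8), row2→col4 (cost 1), row3→col2 (cost 7), row4→col5 (cost 5), row5→col3 (cost 9)
total = 5 + 8 + 1 + 7 + 5 + 9 = 35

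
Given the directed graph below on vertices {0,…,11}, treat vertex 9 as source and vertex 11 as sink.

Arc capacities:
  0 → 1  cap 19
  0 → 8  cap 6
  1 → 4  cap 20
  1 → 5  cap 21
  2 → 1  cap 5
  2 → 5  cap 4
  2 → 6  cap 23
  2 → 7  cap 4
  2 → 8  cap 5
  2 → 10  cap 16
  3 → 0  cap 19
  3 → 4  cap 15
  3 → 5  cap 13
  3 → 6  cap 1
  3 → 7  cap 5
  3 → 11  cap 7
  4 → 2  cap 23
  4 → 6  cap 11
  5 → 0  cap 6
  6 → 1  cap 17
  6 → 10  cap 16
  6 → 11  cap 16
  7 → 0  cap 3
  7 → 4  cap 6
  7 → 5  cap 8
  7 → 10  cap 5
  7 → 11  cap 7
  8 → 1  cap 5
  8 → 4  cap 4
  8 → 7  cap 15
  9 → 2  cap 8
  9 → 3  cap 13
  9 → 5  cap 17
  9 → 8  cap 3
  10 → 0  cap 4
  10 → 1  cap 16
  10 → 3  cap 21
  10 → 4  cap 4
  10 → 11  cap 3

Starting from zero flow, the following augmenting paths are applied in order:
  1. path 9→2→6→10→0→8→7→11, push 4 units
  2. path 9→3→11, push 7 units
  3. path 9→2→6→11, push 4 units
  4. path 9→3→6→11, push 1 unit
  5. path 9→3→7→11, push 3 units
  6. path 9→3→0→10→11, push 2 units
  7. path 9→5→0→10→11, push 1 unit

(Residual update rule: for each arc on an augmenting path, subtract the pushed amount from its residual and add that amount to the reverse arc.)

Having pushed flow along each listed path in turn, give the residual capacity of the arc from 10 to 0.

Residual capacity of (10,0): 3

after path 1 (9→2→6→10→0→8→7→11, push 4): res(10,0)=0
after path 2 (9→3→11, push 7): res(10,0)=0
after path 3 (9→2→6→11, push 4): res(10,0)=0
after path 4 (9→3→6→11, push 1): res(10,0)=0
after path 5 (9→3→7→11, push 3): res(10,0)=0
after path 6 (9→3→0→10→11, push 2): res(10,0)=2
after path 7 (9→5→0→10→11, push 1): res(10,0)=3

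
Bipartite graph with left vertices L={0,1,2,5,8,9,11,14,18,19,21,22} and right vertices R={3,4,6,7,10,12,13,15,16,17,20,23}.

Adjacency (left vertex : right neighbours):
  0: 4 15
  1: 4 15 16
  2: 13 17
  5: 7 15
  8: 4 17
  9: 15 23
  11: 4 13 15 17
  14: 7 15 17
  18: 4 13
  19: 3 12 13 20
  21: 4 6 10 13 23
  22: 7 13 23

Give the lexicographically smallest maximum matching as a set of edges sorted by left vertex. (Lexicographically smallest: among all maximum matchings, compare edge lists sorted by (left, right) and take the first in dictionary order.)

Lex-smallest maximum matching: {(0,4), (1,16), (2,13), (5,7), (8,17), (9,15), (19,3), (21,6), (22,23)}

|M| = 9 (so the lex-smallest maximum matching has 9 edges)
process left vertices in ascending order; for each, take the smallest-labelled available neighbour that still permits 9 edges overall, or leave it unmatched if none does
lex-smallest matching: {0-4, 1-16, 2-13, 5-7, 8-17, 9-15, 19-3, 21-6, 22-23}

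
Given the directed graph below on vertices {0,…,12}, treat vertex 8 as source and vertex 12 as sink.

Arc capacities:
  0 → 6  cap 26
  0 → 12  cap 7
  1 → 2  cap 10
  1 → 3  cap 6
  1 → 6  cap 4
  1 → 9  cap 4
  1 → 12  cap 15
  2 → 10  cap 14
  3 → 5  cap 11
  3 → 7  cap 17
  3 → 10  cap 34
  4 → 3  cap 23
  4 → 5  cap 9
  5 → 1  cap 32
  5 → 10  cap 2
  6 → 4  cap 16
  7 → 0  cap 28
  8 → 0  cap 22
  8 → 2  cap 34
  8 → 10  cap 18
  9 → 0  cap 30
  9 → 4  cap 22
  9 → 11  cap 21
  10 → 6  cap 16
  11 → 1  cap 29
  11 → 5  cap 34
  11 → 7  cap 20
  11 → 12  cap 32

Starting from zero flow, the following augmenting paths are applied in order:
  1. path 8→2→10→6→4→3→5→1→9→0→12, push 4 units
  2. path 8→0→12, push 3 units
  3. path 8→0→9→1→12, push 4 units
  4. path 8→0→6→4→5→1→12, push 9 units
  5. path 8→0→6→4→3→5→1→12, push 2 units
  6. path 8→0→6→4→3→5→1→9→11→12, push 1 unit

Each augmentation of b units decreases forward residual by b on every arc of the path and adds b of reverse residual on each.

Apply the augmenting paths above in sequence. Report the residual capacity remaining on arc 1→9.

Residual capacity of (1,9): 3

after path 1 (8→2→10→6→4→3→5→1→9→0→12, push 4): res(1,9)=0
after path 2 (8→0→12, push 3): res(1,9)=0
after path 3 (8→0→9→1→12, push 4): res(1,9)=4
after path 4 (8→0→6→4→5→1→12, push 9): res(1,9)=4
after path 5 (8→0→6→4→3→5→1→12, push 2): res(1,9)=4
after path 6 (8→0→6→4→3→5→1→9→11→12, push 1): res(1,9)=3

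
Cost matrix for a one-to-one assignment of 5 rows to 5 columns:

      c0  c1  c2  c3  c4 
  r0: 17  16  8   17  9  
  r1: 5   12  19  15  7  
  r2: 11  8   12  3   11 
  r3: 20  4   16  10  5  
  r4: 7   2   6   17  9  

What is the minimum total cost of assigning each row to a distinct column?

Minimum assignment cost: 23

optimal assignment: row0→col2 (cost 8), row1→col0 (cost 5), row2→col3 (cost 3), row3→col4 (cost 5), row4→col1 (cost 2)
total = 8 + 5 + 3 + 5 + 2 = 23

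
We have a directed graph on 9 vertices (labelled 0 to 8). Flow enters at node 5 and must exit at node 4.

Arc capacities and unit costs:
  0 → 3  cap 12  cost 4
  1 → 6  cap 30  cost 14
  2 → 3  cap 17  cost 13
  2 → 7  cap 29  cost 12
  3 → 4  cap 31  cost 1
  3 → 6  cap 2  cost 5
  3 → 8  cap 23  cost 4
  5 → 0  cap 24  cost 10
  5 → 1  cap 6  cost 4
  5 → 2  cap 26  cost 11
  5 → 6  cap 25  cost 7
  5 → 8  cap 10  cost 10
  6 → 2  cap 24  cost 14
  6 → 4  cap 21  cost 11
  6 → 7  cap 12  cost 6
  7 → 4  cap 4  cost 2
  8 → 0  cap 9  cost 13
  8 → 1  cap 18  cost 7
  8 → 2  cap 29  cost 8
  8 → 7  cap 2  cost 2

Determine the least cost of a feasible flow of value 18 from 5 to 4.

shortest-cost path #1: 5→8→7→4 push 2 @ unit cost 14 (adds 28)
shortest-cost path #2: 5→6→7→4 push 2 @ unit cost 15 (adds 30)
shortest-cost path #3: 5→0→3→4 push 12 @ unit cost 15 (adds 180)
shortest-cost path #4: 5→6→4 push 2 @ unit cost 18 (adds 36)
total cost = 274

Minimum cost for 18 units: 274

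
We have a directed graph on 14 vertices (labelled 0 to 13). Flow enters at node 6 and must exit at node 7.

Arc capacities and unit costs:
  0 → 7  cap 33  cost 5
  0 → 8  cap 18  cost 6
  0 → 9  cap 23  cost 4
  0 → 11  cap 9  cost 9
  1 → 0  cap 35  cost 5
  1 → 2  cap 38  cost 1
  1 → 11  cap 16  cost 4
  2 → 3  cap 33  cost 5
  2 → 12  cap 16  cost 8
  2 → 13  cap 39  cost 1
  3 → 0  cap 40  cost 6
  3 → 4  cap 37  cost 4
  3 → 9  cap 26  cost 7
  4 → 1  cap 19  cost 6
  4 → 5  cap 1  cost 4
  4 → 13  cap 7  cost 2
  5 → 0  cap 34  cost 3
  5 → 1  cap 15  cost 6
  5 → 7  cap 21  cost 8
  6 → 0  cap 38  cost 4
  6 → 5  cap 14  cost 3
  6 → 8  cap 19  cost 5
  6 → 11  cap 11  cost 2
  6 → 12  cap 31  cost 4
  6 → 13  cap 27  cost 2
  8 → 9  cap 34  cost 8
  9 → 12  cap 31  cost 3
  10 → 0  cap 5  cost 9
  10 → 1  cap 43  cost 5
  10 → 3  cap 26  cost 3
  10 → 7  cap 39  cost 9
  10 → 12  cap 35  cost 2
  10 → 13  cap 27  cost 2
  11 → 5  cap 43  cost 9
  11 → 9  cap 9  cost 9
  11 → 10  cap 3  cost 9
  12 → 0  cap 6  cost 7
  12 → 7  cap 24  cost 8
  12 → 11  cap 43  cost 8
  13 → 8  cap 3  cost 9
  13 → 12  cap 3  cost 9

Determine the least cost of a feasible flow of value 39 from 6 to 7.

Minimum cost for 39 units: 363

shortest-cost path #1: 6→0→7 push 33 @ unit cost 9 (adds 297)
shortest-cost path #2: 6→5→7 push 6 @ unit cost 11 (adds 66)
total cost = 363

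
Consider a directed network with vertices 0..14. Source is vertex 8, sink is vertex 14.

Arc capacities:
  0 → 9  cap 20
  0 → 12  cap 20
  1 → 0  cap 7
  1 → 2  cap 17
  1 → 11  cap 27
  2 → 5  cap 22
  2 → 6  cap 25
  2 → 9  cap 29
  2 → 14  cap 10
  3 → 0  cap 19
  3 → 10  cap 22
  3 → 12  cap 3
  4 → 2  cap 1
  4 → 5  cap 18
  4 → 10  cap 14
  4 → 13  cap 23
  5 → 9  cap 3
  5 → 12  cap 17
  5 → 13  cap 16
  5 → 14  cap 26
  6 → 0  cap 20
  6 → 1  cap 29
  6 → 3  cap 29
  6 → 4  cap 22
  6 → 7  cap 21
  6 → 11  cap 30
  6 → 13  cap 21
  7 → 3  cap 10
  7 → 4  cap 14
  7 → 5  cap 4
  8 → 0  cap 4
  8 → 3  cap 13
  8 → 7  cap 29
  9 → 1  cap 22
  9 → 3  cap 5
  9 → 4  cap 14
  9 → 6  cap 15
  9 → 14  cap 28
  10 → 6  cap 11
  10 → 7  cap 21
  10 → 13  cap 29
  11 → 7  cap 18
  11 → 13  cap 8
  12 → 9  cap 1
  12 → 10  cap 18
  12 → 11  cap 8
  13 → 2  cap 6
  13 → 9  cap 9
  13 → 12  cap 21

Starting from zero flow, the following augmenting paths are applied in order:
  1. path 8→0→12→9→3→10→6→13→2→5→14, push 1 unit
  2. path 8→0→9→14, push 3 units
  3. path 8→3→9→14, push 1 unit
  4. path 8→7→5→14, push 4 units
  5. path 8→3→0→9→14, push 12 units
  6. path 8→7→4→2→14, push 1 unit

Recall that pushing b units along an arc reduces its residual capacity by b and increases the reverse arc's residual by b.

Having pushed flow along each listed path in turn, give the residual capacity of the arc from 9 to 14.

Residual capacity of (9,14): 12

after path 1 (8→0→12→9→3→10→6→13→2→5→14, push 1): res(9,14)=28
after path 2 (8→0→9→14, push 3): res(9,14)=25
after path 3 (8→3→9→14, push 1): res(9,14)=24
after path 4 (8→7→5→14, push 4): res(9,14)=24
after path 5 (8→3→0→9→14, push 12): res(9,14)=12
after path 6 (8→7→4→2→14, push 1): res(9,14)=12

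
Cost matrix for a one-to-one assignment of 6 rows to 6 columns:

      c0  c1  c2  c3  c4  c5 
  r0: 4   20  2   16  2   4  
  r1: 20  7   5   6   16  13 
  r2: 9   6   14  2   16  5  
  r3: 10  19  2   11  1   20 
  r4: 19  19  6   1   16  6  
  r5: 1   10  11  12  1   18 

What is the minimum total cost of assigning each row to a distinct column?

optimal assignment: row0→col2 (cost 2), row1→col1 (cost 7), row2→col5 (cost 5), row3→col4 (cost 1), row4→col3 (cost 1), row5→col0 (cost 1)
total = 2 + 7 + 5 + 1 + 1 + 1 = 17

Minimum assignment cost: 17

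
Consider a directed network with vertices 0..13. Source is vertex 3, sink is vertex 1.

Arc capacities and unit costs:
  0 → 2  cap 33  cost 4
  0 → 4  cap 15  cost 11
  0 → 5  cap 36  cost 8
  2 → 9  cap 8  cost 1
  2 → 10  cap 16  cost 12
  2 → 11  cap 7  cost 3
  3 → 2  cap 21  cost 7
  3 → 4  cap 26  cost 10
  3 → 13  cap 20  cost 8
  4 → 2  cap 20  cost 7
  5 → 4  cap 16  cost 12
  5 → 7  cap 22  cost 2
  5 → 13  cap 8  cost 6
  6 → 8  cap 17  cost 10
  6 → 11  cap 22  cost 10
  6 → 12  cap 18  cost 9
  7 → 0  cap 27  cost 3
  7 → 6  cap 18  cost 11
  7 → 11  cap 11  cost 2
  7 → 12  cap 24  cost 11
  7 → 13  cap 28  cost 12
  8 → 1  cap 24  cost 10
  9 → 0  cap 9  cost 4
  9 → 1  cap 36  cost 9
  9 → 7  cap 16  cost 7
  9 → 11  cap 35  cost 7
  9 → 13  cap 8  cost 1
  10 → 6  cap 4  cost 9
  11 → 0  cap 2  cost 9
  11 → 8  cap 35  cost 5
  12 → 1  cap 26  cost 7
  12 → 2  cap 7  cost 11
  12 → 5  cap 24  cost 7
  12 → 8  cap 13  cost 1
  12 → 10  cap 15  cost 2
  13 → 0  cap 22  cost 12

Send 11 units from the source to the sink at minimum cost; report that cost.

shortest-cost path #1: 3→2→9→1 push 8 @ unit cost 17 (adds 136)
shortest-cost path #2: 3→2→11→8→1 push 3 @ unit cost 25 (adds 75)
total cost = 211

Minimum cost for 11 units: 211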